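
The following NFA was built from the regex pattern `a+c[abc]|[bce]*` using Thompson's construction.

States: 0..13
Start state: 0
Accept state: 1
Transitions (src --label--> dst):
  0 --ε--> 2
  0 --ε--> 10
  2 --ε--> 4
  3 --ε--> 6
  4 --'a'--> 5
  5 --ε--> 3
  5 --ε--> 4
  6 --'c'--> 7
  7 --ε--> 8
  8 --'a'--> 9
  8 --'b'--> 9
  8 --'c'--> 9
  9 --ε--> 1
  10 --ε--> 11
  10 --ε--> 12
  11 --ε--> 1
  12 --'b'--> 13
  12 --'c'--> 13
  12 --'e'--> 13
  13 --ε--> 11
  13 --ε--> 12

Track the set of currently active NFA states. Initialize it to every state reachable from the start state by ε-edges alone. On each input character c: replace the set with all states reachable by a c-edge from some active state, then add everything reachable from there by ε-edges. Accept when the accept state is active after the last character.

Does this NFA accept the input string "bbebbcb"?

Answer: ACCEPT

Derivation:
initial (ε-close {0}): {0,1,2,4,10,11,12}
'b' @ 1: {1,11,12,13}  [accepting]
'b' @ 2: {1,11,12,13}  [accepting]
'e' @ 3: {1,11,12,13}  [accepting]
'b' @ 4: {1,11,12,13}  [accepting]
'b' @ 5: {1,11,12,13}  [accepting]
'c' @ 6: {1,11,12,13}  [accepting]
'b' @ 7: {1,11,12,13}  [accepting]
after full input: {1,11,12,13}  (accept=1 in)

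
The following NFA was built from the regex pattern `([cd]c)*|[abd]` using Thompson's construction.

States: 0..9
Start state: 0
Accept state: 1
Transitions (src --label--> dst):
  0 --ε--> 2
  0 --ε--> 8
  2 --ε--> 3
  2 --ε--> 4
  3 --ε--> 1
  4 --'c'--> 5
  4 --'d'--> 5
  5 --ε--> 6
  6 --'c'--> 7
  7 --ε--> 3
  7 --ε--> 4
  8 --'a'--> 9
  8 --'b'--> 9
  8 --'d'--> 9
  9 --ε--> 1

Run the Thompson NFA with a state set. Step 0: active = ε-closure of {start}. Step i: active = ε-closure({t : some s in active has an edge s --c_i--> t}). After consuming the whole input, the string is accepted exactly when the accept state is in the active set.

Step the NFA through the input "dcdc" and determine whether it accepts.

initial (ε-close {0}): {0,1,2,3,4,8}
'd' @ 1: {1,5,6,9}  ✓accept
'c' @ 2: {1,3,4,7}  ✓accept
'd' @ 3: {5,6}
'c' @ 4: {1,3,4,7}  ✓accept
final: {1,3,4,7}; accept 1 in set

Answer: ACCEPT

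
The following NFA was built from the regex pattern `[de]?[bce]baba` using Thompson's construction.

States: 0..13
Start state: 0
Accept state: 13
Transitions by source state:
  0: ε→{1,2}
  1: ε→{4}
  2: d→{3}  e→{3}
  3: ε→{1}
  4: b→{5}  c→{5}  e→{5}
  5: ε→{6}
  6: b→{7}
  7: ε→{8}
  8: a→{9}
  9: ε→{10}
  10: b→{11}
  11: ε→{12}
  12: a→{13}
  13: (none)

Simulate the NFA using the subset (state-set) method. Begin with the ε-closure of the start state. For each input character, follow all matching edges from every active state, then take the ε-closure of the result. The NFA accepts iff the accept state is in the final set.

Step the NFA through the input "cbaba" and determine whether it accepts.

Answer: ACCEPT

Trace:
start: ε-closure({0}) = {0,1,2,4}
'c' @ 1: {5,6}
'b' @ 2: {7,8}
'a' @ 3: {9,10}
'b' @ 4: {11,12}
'a' @ 5: {13}  [accepting]
after full input: {13}  (accept=13 in)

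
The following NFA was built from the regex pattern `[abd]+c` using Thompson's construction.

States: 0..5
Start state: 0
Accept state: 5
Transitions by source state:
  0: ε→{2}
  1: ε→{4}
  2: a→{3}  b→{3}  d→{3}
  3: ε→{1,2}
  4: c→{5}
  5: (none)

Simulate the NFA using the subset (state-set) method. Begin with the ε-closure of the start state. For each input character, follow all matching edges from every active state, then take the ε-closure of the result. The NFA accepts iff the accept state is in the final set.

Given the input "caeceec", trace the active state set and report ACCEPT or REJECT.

Answer: REJECT

Trace:
initial (ε-close {0}): {0,2}
'c' @ 1: {}  — no active states
rest 'aeceec' ignored (set empty)
final: {}; accept 5 not in set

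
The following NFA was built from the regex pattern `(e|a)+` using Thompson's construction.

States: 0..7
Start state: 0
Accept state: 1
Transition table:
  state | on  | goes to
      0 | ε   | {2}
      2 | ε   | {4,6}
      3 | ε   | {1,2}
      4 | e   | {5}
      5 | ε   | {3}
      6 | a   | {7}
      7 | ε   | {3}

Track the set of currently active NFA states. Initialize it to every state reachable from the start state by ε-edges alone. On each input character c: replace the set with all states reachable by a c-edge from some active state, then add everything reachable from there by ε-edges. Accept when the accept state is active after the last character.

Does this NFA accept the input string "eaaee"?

Answer: ACCEPT

Trace:
S₀ = ε-closure({0}) = {0,2,4,6}
'e' @ 1: {1,2,3,4,5,6}  ✓accept
'a' @ 2: {1,2,3,4,6,7}  ✓accept
'a' @ 3: {1,2,3,4,6,7}  ✓accept
'e' @ 4: {1,2,3,4,5,6}  ✓accept
'e' @ 5: {1,2,3,4,5,6}  ✓accept
end set {1,2,3,4,5,6} — state 1 in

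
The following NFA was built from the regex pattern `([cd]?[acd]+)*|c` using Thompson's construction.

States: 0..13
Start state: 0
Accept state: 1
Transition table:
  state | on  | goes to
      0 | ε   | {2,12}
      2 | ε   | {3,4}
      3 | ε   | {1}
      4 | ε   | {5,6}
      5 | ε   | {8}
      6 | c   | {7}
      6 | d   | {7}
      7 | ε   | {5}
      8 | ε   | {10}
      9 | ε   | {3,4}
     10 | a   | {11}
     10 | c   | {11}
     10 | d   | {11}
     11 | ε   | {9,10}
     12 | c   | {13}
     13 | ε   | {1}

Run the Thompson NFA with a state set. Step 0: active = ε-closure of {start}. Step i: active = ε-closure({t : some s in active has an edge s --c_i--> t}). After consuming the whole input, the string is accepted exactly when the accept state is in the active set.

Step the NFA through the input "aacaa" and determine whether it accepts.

initial (ε-close {0}): {0,1,2,3,4,5,6,8,10,12}
'a' @ 1: {1,3,4,5,6,8,9,10,11}  [accepting]
'a' @ 2: {1,3,4,5,6,8,9,10,11}  [accepting]
'c' @ 3: {1,3,4,5,6,7,8,9,10,11}  [accepting]
'a' @ 4: {1,3,4,5,6,8,9,10,11}  [accepting]
'a' @ 5: {1,3,4,5,6,8,9,10,11}  [accepting]
final: {1,3,4,5,6,8,9,10,11}; accept 1 in set

Answer: ACCEPT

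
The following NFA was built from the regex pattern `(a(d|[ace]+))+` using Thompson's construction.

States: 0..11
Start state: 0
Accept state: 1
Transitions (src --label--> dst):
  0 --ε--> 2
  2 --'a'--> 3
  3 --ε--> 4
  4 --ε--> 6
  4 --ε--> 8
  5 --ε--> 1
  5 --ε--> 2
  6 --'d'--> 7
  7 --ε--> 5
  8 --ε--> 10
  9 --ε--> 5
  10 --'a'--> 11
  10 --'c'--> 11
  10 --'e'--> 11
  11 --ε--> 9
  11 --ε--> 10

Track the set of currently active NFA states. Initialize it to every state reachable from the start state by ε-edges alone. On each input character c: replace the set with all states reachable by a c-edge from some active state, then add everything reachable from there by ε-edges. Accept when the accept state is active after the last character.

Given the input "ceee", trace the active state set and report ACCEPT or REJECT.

Answer: REJECT

Steps:
start: ε-closure({0}) = {0,2}
'c' @ 1: {}  — dead — no transitions
rest 'eee' ignored (set empty)
end set {} — state 1 not in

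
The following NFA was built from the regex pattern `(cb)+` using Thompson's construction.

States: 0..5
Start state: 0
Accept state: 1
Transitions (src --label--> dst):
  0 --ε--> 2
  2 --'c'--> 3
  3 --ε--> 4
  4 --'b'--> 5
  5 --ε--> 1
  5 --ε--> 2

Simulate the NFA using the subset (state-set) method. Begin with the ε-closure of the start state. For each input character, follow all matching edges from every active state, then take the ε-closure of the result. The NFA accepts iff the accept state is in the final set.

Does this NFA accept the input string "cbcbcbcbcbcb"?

initial (ε-close {0}): {0,2}
'c' @ 1: {3,4}
'b' @ 2: {1,2,5}  ✓accept
'c' @ 3: {3,4}
'b' @ 4: {1,2,5}  ✓accept
'c' @ 5: {3,4}
'b' @ 6: {1,2,5}  ✓accept
'c' @ 7: {3,4}
'b' @ 8: {1,2,5}  ✓accept
'c' @ 9: {3,4}
'b' @ 10: {1,2,5}  ✓accept
'c' @ 11: {3,4}
'b' @ 12: {1,2,5}  ✓accept
after full input: {1,2,5}  (accept=1 in)

Answer: ACCEPT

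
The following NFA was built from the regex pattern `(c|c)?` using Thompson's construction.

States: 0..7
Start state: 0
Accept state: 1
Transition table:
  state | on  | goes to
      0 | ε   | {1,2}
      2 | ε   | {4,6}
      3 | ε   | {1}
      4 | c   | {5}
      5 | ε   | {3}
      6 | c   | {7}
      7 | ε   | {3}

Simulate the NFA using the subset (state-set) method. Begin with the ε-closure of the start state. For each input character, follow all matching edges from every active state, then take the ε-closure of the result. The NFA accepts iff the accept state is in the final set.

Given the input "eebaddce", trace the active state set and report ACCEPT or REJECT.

S₀ = ε-closure({0}) = {0,1,2,4,6}
'e' @ 1: {}  — no active states
rest 'ebaddce' ignored (set empty)
final: {}; accept 1 not in set

Answer: REJECT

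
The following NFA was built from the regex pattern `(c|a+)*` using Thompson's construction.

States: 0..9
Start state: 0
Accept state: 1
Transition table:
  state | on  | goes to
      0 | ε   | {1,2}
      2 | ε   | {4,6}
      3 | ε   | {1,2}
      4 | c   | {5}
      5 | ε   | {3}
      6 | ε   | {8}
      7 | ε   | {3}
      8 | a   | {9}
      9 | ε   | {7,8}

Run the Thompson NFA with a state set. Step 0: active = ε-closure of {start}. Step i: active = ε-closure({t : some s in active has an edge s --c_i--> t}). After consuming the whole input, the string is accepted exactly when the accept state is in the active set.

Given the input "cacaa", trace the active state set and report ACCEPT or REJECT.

Answer: ACCEPT

Derivation:
start: ε-closure({0}) = {0,1,2,4,6,8}
'c' @ 1: {1,2,3,4,5,6,8}  (accept∈set)
'a' @ 2: {1,2,3,4,6,7,8,9}  (accept∈set)
'c' @ 3: {1,2,3,4,5,6,8}  (accept∈set)
'a' @ 4: {1,2,3,4,6,7,8,9}  (accept∈set)
'a' @ 5: {1,2,3,4,6,7,8,9}  (accept∈set)
final: {1,2,3,4,6,7,8,9}; accept 1 in set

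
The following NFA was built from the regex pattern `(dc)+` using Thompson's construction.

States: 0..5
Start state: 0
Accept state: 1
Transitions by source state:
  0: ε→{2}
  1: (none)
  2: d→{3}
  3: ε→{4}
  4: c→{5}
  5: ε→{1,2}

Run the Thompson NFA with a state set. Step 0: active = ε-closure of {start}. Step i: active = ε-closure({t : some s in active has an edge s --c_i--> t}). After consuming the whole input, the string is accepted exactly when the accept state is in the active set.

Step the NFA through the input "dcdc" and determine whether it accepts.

initial (ε-close {0}): {0,2}
'd' @ 1: {3,4}
'c' @ 2: {1,2,5}  ✓accept
'd' @ 3: {3,4}
'c' @ 4: {1,2,5}  ✓accept
end set {1,2,5} — state 1 in

Answer: ACCEPT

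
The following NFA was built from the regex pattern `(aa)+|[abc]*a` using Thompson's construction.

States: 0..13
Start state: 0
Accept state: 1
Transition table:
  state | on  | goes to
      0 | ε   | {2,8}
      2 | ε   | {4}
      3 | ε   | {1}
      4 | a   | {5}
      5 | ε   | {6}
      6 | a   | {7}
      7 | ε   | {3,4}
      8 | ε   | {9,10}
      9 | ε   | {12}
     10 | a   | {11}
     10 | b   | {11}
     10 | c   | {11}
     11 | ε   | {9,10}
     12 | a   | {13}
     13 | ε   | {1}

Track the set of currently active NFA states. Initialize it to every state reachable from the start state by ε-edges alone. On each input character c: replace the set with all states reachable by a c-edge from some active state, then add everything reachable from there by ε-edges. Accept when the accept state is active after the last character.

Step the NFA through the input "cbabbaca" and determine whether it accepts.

S₀ = ε-closure({0}) = {0,2,4,8,9,10,12}
'c' @ 1: {9,10,11,12}
'b' @ 2: {9,10,11,12}
'a' @ 3: {1,9,10,11,12,13}  [accepting]
'b' @ 4: {9,10,11,12}
'b' @ 5: {9,10,11,12}
'a' @ 6: {1,9,10,11,12,13}  [accepting]
'c' @ 7: {9,10,11,12}
'a' @ 8: {1,9,10,11,12,13}  [accepting]
final: {1,9,10,11,12,13}; accept 1 in set

Answer: ACCEPT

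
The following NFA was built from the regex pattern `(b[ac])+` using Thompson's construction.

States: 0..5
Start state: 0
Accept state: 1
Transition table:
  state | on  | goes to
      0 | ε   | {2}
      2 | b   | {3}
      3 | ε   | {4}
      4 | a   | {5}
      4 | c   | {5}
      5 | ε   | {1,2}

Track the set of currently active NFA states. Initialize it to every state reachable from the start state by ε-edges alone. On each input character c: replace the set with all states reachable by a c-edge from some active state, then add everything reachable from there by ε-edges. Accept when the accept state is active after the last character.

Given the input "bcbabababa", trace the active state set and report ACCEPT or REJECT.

Answer: ACCEPT

Derivation:
initial (ε-close {0}): {0,2}
'b' @ 1: {3,4}
'c' @ 2: {1,2,5}  ✓accept
'b' @ 3: {3,4}
'a' @ 4: {1,2,5}  ✓accept
'b' @ 5: {3,4}
'a' @ 6: {1,2,5}  ✓accept
'b' @ 7: {3,4}
'a' @ 8: {1,2,5}  ✓accept
'b' @ 9: {3,4}
'a' @ 10: {1,2,5}  ✓accept
final: {1,2,5}; accept 1 in set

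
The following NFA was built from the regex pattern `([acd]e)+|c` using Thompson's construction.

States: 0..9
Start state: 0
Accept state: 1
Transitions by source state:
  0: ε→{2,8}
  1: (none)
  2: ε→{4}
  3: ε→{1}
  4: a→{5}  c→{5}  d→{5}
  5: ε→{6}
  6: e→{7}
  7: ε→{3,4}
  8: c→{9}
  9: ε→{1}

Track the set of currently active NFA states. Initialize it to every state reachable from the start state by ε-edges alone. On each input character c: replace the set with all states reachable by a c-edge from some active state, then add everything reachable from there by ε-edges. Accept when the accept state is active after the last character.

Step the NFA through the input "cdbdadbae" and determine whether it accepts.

Answer: REJECT

Derivation:
start: ε-closure({0}) = {0,2,4,8}
'c' @ 1: {1,5,6,9}  [accepting]
'd' @ 2: {}  — dead — no transitions
rest 'bdadbae' ignored (set empty)
final: {}; accept 1 not in set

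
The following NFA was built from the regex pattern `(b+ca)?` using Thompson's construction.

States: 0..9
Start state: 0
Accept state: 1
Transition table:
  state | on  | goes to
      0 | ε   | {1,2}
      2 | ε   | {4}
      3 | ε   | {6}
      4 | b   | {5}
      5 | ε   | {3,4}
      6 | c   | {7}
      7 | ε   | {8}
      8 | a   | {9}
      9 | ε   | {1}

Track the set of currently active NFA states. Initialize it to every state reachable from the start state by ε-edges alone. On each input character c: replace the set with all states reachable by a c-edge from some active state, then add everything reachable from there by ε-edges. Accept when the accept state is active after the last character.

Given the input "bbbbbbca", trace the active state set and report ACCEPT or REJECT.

Answer: ACCEPT

Steps:
start: ε-closure({0}) = {0,1,2,4}
'b' @ 1: {3,4,5,6}
'b' @ 2: {3,4,5,6}
'b' @ 3: {3,4,5,6}
'b' @ 4: {3,4,5,6}
'b' @ 5: {3,4,5,6}
'b' @ 6: {3,4,5,6}
'c' @ 7: {7,8}
'a' @ 8: {1,9}  [accepting]
after full input: {1,9}  (accept=1 in)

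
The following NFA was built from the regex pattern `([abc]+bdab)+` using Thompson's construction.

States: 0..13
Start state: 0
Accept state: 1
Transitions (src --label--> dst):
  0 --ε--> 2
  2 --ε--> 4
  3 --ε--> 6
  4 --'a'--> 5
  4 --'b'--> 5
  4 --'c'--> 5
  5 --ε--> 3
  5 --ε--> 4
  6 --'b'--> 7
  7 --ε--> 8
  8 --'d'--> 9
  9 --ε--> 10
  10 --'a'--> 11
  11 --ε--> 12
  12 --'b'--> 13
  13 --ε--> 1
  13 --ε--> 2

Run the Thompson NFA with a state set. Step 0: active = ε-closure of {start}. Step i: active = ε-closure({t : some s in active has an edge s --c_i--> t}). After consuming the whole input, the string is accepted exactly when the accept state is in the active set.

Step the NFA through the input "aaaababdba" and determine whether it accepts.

start: ε-closure({0}) = {0,2,4}
'a' @ 1: {3,4,5,6}
'a' @ 2: {3,4,5,6}
'a' @ 3: {3,4,5,6}
'a' @ 4: {3,4,5,6}
'b' @ 5: {3,4,5,6,7,8}
'a' @ 6: {3,4,5,6}
'b' @ 7: {3,4,5,6,7,8}
'd' @ 8: {9,10}
'b' @ 9: {}  — dead — no transitions
rest 'a' ignored (set empty)
after full input: {}  (accept=1 not in)

Answer: REJECT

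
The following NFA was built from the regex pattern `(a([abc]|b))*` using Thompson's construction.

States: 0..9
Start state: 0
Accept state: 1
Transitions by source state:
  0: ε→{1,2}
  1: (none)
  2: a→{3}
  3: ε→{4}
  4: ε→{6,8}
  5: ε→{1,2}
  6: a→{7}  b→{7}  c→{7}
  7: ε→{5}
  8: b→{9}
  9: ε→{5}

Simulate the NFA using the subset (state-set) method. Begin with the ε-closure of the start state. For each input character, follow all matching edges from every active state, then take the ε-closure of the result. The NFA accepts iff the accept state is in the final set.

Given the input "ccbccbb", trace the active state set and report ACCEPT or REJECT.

Answer: REJECT

Trace:
S₀ = ε-closure({0}) = {0,1,2}
'c' @ 1: {}  — state set empty
rest 'cbccbb' ignored (set empty)
final: {}; accept 1 not in set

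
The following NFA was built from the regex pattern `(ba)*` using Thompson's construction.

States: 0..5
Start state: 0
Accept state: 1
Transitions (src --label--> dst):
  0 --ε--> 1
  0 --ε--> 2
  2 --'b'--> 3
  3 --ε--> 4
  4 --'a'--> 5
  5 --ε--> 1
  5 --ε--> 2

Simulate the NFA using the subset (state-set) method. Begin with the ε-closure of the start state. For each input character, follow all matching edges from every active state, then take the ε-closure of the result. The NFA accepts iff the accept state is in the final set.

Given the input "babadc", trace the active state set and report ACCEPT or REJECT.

S₀ = ε-closure({0}) = {0,1,2}
'b' @ 1: {3,4}
'a' @ 2: {1,2,5}  ✓accept
'b' @ 3: {3,4}
'a' @ 4: {1,2,5}  ✓accept
'd' @ 5: {}  — dead — no transitions
rest 'c' ignored (set empty)
final: {}; accept 1 not in set

Answer: REJECT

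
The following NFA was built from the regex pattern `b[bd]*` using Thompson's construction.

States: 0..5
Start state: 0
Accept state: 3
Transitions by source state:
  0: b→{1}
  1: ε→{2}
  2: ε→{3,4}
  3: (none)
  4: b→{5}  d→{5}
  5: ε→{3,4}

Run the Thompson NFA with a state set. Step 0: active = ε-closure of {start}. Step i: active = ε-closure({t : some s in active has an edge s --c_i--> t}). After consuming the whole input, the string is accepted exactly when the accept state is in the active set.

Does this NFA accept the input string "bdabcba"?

S₀ = ε-closure({0}) = {0}
'b' @ 1: {1,2,3,4}  ✓accept
'd' @ 2: {3,4,5}  ✓accept
'a' @ 3: {}  — dead — no transitions
rest 'bcba' ignored (set empty)
end set {} — state 3 not in

Answer: REJECT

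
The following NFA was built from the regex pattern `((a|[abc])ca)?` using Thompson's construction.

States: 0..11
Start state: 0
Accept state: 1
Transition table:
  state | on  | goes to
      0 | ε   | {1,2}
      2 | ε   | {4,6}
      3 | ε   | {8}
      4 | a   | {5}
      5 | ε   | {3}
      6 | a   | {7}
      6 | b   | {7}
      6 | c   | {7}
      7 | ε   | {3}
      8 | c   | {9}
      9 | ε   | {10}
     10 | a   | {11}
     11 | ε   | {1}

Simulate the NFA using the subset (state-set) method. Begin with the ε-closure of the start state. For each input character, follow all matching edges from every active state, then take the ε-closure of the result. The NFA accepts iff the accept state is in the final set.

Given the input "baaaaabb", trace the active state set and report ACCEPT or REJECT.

Answer: REJECT

Derivation:
initial (ε-close {0}): {0,1,2,4,6}
'b' @ 1: {3,7,8}
'a' @ 2: {}  — state set empty
rest 'aaaabb' ignored (set empty)
final: {}; accept 1 not in set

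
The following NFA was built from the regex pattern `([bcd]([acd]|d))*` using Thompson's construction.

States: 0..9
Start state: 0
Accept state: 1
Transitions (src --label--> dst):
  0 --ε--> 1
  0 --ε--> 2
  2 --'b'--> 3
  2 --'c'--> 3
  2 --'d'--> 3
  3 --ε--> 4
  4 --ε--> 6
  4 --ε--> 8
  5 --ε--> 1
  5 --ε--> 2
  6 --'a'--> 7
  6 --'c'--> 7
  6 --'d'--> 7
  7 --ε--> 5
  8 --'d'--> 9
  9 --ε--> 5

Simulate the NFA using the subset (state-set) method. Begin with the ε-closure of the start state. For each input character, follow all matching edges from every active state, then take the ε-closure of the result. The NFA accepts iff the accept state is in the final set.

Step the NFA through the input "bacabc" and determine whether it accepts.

start: ε-closure({0}) = {0,1,2}
'b' @ 1: {3,4,6,8}
'a' @ 2: {1,2,5,7}  ✓accept
'c' @ 3: {3,4,6,8}
'a' @ 4: {1,2,5,7}  ✓accept
'b' @ 5: {3,4,6,8}
'c' @ 6: {1,2,5,7}  ✓accept
final: {1,2,5,7}; accept 1 in set

Answer: ACCEPT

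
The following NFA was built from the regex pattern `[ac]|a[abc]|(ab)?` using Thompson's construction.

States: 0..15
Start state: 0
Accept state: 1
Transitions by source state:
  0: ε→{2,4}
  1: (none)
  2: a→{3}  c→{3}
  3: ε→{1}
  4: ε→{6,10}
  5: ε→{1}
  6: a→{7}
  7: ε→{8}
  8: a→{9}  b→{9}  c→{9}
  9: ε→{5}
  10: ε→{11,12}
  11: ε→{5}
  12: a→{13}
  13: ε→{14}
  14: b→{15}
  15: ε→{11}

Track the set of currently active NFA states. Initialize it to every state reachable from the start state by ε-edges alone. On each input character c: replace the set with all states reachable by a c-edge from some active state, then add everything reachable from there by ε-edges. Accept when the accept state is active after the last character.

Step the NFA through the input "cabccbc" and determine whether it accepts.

Answer: REJECT

Derivation:
start: ε-closure({0}) = {0,1,2,4,5,6,10,11,12}
'c' @ 1: {1,3}  ✓accept
'a' @ 2: {}  — state set empty
rest 'bccbc' ignored (set empty)
after full input: {}  (accept=1 not in)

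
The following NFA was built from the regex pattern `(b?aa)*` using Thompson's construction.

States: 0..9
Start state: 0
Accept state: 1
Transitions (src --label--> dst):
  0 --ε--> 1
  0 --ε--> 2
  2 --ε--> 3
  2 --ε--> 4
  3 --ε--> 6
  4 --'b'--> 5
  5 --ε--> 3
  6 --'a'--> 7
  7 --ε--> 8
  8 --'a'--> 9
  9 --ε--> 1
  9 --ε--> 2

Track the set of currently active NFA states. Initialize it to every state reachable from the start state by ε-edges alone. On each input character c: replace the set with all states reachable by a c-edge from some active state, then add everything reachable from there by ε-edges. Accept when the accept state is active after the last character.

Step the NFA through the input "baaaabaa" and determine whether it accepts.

start: ε-closure({0}) = {0,1,2,3,4,6}
'b' @ 1: {3,5,6}
'a' @ 2: {7,8}
'a' @ 3: {1,2,3,4,6,9}  ✓accept
'a' @ 4: {7,8}
'a' @ 5: {1,2,3,4,6,9}  ✓accept
'b' @ 6: {3,5,6}
'a' @ 7: {7,8}
'a' @ 8: {1,2,3,4,6,9}  ✓accept
after full input: {1,2,3,4,6,9}  (accept=1 in)

Answer: ACCEPT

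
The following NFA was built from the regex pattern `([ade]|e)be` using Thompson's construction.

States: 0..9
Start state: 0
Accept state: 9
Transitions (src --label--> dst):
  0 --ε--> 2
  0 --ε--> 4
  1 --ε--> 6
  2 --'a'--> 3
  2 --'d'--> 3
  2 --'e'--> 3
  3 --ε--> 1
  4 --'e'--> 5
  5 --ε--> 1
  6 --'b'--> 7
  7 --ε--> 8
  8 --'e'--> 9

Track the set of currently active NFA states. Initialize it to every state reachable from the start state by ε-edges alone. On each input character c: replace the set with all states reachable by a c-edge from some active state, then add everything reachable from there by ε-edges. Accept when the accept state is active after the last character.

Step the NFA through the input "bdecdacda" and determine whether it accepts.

Answer: REJECT

Trace:
initial (ε-close {0}): {0,2,4}
'b' @ 1: {}  — state set empty
rest 'decdacda' ignored (set empty)
after full input: {}  (accept=9 not in)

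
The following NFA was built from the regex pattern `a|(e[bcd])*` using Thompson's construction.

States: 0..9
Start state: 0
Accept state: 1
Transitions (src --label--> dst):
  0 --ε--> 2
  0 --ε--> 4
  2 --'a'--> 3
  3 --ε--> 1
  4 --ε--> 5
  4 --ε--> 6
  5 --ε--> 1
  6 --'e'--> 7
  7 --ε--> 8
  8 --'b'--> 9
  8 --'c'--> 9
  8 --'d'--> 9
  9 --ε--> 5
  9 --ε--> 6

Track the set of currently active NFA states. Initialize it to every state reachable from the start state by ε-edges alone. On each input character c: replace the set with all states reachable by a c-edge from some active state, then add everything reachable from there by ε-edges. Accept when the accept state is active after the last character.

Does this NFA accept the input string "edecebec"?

Answer: ACCEPT

Trace:
start: ε-closure({0}) = {0,1,2,4,5,6}
'e' @ 1: {7,8}
'd' @ 2: {1,5,6,9}  (accept∈set)
'e' @ 3: {7,8}
'c' @ 4: {1,5,6,9}  (accept∈set)
'e' @ 5: {7,8}
'b' @ 6: {1,5,6,9}  (accept∈set)
'e' @ 7: {7,8}
'c' @ 8: {1,5,6,9}  (accept∈set)
final: {1,5,6,9}; accept 1 in set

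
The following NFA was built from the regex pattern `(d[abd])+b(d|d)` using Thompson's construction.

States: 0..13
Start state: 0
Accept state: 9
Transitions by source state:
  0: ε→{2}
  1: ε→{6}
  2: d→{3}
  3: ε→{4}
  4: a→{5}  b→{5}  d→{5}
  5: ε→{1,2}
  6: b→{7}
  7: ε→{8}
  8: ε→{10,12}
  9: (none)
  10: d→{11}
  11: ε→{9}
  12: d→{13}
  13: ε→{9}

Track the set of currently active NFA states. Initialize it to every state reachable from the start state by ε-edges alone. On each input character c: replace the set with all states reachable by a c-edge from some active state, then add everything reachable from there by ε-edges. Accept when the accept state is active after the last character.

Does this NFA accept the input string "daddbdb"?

start: ε-closure({0}) = {0,2}
'd' @ 1: {3,4}
'a' @ 2: {1,2,5,6}
'd' @ 3: {3,4}
'd' @ 4: {1,2,5,6}
'b' @ 5: {7,8,10,12}
'd' @ 6: {9,11,13}  [accepting]
'b' @ 7: {}  — dead — no transitions
after full input: {}  (accept=9 not in)

Answer: REJECT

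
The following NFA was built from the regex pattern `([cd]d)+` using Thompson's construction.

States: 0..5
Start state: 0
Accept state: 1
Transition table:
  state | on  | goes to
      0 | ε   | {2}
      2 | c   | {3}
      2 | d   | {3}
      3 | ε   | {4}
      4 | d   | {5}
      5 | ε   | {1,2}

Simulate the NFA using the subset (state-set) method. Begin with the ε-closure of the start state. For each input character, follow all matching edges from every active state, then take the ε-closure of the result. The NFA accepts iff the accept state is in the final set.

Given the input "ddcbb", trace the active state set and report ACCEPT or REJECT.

start: ε-closure({0}) = {0,2}
'd' @ 1: {3,4}
'd' @ 2: {1,2,5}  [accepting]
'c' @ 3: {3,4}
'b' @ 4: {}  — no active states
rest 'b' ignored (set empty)
end set {} — state 1 not in

Answer: REJECT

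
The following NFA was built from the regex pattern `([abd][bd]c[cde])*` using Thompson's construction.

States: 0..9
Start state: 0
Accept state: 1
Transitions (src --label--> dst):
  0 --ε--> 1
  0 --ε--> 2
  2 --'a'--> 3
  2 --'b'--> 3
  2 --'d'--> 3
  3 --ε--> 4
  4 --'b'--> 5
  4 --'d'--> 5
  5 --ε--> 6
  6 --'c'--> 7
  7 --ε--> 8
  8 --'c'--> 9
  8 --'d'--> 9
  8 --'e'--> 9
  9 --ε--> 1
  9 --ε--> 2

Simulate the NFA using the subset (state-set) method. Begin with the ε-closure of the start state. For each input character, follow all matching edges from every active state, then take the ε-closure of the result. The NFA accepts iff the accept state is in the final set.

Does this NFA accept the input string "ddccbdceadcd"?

Answer: ACCEPT

Trace:
initial (ε-close {0}): {0,1,2}
'd' @ 1: {3,4}
'd' @ 2: {5,6}
'c' @ 3: {7,8}
'c' @ 4: {1,2,9}  [accepting]
'b' @ 5: {3,4}
'd' @ 6: {5,6}
'c' @ 7: {7,8}
'e' @ 8: {1,2,9}  [accepting]
'a' @ 9: {3,4}
'd' @ 10: {5,6}
'c' @ 11: {7,8}
'd' @ 12: {1,2,9}  [accepting]
end set {1,2,9} — state 1 in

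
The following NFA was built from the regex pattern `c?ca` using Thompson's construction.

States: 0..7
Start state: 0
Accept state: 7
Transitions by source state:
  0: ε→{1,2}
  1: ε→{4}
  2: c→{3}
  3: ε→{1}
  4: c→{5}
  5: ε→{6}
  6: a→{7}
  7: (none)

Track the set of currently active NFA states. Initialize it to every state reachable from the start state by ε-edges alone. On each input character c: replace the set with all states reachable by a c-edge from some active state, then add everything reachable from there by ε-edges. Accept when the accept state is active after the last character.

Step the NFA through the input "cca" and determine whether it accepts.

Answer: ACCEPT

Steps:
S₀ = ε-closure({0}) = {0,1,2,4}
'c' @ 1: {1,3,4,5,6}
'c' @ 2: {5,6}
'a' @ 3: {7}  ✓accept
final: {7}; accept 7 in set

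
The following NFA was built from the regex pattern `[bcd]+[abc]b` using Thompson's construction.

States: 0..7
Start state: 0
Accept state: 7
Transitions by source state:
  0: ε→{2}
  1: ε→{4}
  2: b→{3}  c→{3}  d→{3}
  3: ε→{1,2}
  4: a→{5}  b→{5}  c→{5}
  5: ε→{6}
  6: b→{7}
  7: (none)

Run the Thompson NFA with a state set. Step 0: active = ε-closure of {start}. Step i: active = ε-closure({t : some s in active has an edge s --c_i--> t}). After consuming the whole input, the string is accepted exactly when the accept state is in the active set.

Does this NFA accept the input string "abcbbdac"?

start: ε-closure({0}) = {0,2}
'a' @ 1: {}  — dead — no transitions
rest 'bcbbdac' ignored (set empty)
final: {}; accept 7 not in set

Answer: REJECT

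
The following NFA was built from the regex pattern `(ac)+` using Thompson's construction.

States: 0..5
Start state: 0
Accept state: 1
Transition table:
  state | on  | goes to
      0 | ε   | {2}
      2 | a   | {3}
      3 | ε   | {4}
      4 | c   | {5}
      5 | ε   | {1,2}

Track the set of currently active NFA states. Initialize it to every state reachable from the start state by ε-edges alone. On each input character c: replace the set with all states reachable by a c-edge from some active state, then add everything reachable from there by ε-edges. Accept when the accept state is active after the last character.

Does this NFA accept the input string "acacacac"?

Answer: ACCEPT

Steps:
initial (ε-close {0}): {0,2}
'a' @ 1: {3,4}
'c' @ 2: {1,2,5}  [accepting]
'a' @ 3: {3,4}
'c' @ 4: {1,2,5}  [accepting]
'a' @ 5: {3,4}
'c' @ 6: {1,2,5}  [accepting]
'a' @ 7: {3,4}
'c' @ 8: {1,2,5}  [accepting]
end set {1,2,5} — state 1 in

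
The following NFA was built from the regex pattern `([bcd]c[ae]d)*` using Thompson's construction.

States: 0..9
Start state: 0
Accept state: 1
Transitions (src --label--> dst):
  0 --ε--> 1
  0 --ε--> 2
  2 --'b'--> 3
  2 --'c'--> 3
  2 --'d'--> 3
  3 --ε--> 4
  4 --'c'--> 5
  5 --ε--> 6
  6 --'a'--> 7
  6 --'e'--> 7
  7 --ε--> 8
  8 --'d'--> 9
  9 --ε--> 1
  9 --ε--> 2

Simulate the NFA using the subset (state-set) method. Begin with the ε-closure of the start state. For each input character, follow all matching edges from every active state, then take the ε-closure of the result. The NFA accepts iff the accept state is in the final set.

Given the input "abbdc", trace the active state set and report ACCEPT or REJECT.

Answer: REJECT

Trace:
initial (ε-close {0}): {0,1,2}
'a' @ 1: {}  — state set empty
rest 'bbdc' ignored (set empty)
final: {}; accept 1 not in set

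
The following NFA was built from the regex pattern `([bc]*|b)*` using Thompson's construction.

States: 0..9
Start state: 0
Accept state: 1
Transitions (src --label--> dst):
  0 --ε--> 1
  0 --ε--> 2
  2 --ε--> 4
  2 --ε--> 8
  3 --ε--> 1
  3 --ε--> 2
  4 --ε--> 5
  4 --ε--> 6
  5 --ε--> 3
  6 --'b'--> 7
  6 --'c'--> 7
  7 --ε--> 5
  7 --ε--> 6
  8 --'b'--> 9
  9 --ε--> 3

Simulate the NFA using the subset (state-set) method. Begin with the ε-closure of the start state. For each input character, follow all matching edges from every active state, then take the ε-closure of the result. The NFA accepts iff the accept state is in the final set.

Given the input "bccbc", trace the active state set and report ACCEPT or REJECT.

Answer: ACCEPT

Trace:
start: ε-closure({0}) = {0,1,2,3,4,5,6,8}
'b' @ 1: {1,2,3,4,5,6,7,8,9}  [accepting]
'c' @ 2: {1,2,3,4,5,6,7,8}  [accepting]
'c' @ 3: {1,2,3,4,5,6,7,8}  [accepting]
'b' @ 4: {1,2,3,4,5,6,7,8,9}  [accepting]
'c' @ 5: {1,2,3,4,5,6,7,8}  [accepting]
final: {1,2,3,4,5,6,7,8}; accept 1 in set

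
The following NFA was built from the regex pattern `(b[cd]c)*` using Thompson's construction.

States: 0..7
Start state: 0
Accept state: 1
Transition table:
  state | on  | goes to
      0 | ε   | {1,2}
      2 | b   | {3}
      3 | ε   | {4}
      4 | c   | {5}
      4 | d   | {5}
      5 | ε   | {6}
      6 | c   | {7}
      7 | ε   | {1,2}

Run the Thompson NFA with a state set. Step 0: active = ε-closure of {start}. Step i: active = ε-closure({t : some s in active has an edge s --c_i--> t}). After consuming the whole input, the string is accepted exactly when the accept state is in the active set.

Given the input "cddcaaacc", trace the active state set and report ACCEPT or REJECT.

Answer: REJECT

Steps:
initial (ε-close {0}): {0,1,2}
'c' @ 1: {}  — dead — no transitions
rest 'ddcaaacc' ignored (set empty)
after full input: {}  (accept=1 not in)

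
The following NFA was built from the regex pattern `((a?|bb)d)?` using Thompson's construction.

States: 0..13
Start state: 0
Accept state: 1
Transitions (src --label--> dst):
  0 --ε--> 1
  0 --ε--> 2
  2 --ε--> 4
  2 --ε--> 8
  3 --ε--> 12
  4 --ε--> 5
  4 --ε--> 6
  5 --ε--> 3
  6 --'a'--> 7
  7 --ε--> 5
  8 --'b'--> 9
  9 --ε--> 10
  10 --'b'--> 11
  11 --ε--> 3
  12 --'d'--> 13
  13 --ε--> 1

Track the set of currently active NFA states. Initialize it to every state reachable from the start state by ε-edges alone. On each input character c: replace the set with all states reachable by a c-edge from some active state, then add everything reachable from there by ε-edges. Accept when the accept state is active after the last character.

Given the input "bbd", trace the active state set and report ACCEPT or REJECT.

start: ε-closure({0}) = {0,1,2,3,4,5,6,8,12}
'b' @ 1: {9,10}
'b' @ 2: {3,11,12}
'd' @ 3: {1,13}  (accept∈set)
end set {1,13} — state 1 in

Answer: ACCEPT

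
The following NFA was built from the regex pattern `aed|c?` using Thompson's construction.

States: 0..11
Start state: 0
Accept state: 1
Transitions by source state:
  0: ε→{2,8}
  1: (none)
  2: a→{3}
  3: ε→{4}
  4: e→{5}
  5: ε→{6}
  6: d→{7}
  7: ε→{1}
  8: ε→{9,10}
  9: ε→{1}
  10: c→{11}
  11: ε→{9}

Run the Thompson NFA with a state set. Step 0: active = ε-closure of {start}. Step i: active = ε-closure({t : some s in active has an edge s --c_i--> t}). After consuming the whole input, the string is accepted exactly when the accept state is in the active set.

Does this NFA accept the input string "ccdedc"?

initial (ε-close {0}): {0,1,2,8,9,10}
'c' @ 1: {1,9,11}  [accepting]
'c' @ 2: {}  — no active states
rest 'dedc' ignored (set empty)
final: {}; accept 1 not in set

Answer: REJECT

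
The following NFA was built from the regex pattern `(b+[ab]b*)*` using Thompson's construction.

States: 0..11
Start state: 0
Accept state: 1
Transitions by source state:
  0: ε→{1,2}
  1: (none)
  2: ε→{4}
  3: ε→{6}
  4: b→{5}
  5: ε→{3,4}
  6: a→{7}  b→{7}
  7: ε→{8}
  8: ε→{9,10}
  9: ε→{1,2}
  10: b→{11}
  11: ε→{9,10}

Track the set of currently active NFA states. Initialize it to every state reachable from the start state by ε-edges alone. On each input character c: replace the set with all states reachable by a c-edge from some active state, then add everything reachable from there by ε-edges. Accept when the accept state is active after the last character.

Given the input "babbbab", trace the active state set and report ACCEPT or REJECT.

S₀ = ε-closure({0}) = {0,1,2,4}
'b' @ 1: {3,4,5,6}
'a' @ 2: {1,2,4,7,8,9,10}  ✓accept
'b' @ 3: {1,2,3,4,5,6,9,10,11}  ✓accept
'b' @ 4: {1,2,3,4,5,6,7,8,9,10,11}  ✓accept
'b' @ 5: {1,2,3,4,5,6,7,8,9,10,11}  ✓accept
'a' @ 6: {1,2,4,7,8,9,10}  ✓accept
'b' @ 7: {1,2,3,4,5,6,9,10,11}  ✓accept
final: {1,2,3,4,5,6,9,10,11}; accept 1 in set

Answer: ACCEPT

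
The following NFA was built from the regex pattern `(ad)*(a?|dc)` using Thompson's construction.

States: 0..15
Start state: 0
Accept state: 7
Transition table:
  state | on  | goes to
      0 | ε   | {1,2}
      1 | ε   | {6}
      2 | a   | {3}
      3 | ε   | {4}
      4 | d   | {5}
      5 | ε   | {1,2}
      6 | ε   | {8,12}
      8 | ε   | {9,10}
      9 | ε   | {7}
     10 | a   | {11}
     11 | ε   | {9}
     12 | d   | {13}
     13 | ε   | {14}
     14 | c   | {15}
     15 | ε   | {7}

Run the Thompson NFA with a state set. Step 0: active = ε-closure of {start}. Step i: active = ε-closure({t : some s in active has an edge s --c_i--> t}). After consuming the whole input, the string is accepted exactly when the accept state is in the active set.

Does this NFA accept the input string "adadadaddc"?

initial (ε-close {0}): {0,1,2,6,7,8,9,10,12}
'a' @ 1: {3,4,7,9,11}  ✓accept
'd' @ 2: {1,2,5,6,7,8,9,10,12}  ✓accept
'a' @ 3: {3,4,7,9,11}  ✓accept
'd' @ 4: {1,2,5,6,7,8,9,10,12}  ✓accept
'a' @ 5: {3,4,7,9,11}  ✓accept
'd' @ 6: {1,2,5,6,7,8,9,10,12}  ✓accept
'a' @ 7: {3,4,7,9,11}  ✓accept
'd' @ 8: {1,2,5,6,7,8,9,10,12}  ✓accept
'd' @ 9: {13,14}
'c' @ 10: {7,15}  ✓accept
end set {7,15} — state 7 in

Answer: ACCEPT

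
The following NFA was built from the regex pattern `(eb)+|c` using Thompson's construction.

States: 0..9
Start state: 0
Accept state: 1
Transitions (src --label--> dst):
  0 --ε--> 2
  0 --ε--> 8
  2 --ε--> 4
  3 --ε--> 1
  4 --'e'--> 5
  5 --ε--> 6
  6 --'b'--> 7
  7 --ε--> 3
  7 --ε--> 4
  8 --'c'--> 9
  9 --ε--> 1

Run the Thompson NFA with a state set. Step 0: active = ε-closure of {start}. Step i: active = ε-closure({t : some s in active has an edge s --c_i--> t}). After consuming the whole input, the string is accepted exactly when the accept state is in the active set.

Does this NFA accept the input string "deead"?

S₀ = ε-closure({0}) = {0,2,4,8}
'd' @ 1: {}  — no active states
rest 'eead' ignored (set empty)
after full input: {}  (accept=1 not in)

Answer: REJECT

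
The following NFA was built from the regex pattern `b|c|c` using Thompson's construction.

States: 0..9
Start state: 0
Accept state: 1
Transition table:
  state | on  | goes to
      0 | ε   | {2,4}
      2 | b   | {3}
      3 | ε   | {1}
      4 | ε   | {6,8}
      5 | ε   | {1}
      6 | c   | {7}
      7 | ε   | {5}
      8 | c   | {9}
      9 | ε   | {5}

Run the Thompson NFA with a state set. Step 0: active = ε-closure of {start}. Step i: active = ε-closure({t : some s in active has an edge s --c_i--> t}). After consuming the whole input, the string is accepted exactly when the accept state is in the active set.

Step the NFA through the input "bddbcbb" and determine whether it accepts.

initial (ε-close {0}): {0,2,4,6,8}
'b' @ 1: {1,3}  ✓accept
'd' @ 2: {}  — no active states
rest 'dbcbb' ignored (set empty)
after full input: {}  (accept=1 not in)

Answer: REJECT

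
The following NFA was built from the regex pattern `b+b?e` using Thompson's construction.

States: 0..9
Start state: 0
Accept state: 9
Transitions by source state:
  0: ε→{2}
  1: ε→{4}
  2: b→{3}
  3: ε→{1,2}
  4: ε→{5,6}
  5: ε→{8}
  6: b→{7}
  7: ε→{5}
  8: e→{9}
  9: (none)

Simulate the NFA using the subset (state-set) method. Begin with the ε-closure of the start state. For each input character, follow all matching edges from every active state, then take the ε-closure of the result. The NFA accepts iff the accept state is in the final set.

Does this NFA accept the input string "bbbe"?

Answer: ACCEPT

Trace:
S₀ = ε-closure({0}) = {0,2}
'b' @ 1: {1,2,3,4,5,6,8}
'b' @ 2: {1,2,3,4,5,6,7,8}
'b' @ 3: {1,2,3,4,5,6,7,8}
'e' @ 4: {9}  ✓accept
end set {9} — state 9 in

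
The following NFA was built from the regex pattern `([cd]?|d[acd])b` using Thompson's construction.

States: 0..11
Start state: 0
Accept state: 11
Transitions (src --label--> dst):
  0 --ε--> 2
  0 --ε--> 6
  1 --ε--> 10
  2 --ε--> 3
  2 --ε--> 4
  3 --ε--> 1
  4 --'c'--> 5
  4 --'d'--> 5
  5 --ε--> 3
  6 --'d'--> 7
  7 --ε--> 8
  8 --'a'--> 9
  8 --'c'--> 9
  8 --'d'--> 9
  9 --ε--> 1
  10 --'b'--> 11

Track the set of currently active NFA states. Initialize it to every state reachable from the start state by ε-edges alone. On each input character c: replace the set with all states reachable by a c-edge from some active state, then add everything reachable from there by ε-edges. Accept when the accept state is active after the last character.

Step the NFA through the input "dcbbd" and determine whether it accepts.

Answer: REJECT

Trace:
start: ε-closure({0}) = {0,1,2,3,4,6,10}
'd' @ 1: {1,3,5,7,8,10}
'c' @ 2: {1,9,10}
'b' @ 3: {11}  ✓accept
'b' @ 4: {}  — no active states
rest 'd' ignored (set empty)
after full input: {}  (accept=11 not in)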